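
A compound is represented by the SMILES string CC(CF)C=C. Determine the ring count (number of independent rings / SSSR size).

In SMILES, each pair of matching ring-closure digits denotes one ring-closing bond; the number of such bonds equals the number of independent rings.
Ring-closure bonds here: 0.

0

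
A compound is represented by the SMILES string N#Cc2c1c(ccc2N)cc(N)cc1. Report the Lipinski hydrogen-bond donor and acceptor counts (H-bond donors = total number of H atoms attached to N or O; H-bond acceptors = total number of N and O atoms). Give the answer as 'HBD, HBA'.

Donors: find every N or O and count the H atoms it carries.
  atom 1 (N): bond orders sum to 3 → 0 H
  atom 9 (N): bond orders sum to 1 → 2 H
  atom 12 (N): bond orders sum to 1 → 2 H
Lipinski HBD = 4.
Acceptors: N atoms = 3, O atoms = 0 → HBA = 3.

4, 3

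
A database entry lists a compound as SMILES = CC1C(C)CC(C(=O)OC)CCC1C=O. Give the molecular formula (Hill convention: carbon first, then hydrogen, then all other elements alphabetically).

Walk through each heavy atom and fill implicit hydrogens from standard valence (C 4, N 3, O 2, S 2, halogen 1):
  atom 1: C, bond orders sum to 1 (valence 4) → 3 H
  atom 2: C, bond orders sum to 3 (valence 4) → 1 H
  atom 3: C, bond orders sum to 3 (valence 4) → 1 H
  atom 4: C, bond orders sum to 1 (valence 4) → 3 H
  atom 5: C, bond orders sum to 2 (valence 4) → 2 H
  atom 6: C, bond orders sum to 3 (valence 4) → 1 H
  atom 7: C, bond orders sum to 4 (valence 4) → 0 H
  atom 8: O, bond orders sum to 2 (valence 2) → 0 H
  atom 9: O, bond orders sum to 2 (valence 2) → 0 H
  atom 10: C, bond orders sum to 1 (valence 4) → 3 H
  atom 11: C, bond orders sum to 2 (valence 4) → 2 H
  atom 12: C, bond orders sum to 2 (valence 4) → 2 H
  atom 13: C, bond orders sum to 3 (valence 4) → 1 H
  atom 14: C, bond orders sum to 3 (valence 4) → 1 H
  atom 15: O, bond orders sum to 2 (valence 2) → 0 H
Totals → C:12, H:20, O:3.
In Hill order: C12H20O3.

C12H20O3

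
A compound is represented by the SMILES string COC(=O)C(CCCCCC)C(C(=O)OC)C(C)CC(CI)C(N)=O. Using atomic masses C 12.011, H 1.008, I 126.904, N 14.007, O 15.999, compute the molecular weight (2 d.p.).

First, the molecular formula is C18H32INO5 (counting implicit H from valence).
  C: 18 × 12.011 = 216.198
  H: 32 × 1.008 = 32.256
  I: 1 × 126.904 = 126.904
  N: 1 × 14.007 = 14.007
  O: 5 × 15.999 = 79.995
Sum: 18×12.011 + 32×1.008 + 1×126.904 + 1×14.007 + 5×15.999 = 469.360 → 469.36 g/mol.

469.36 g/mol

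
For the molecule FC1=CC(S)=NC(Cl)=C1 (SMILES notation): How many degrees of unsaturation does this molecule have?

Molecular formula: C5H3ClFNS.
DoU = (2C + 2 + N − H − X) / 2, where X is the halogen count and O/S are ignored.
    = (2·5 + 2 + 1 − 3 − 2) / 2 = 8 / 2 = 4.

4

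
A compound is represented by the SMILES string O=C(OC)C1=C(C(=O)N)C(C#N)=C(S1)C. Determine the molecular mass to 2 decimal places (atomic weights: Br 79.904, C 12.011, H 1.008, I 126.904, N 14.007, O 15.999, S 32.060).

224.23 g/mol

First, the molecular formula is C9H8N2O3S (counting implicit H from valence).
  C: 9 × 12.011 = 108.099
  H: 8 × 1.008 = 8.064
  N: 2 × 14.007 = 28.014
  O: 3 × 15.999 = 47.997
  S: 1 × 32.060 = 32.060
Sum: 9×12.011 + 8×1.008 + 2×14.007 + 3×15.999 + 1×32.060 = 224.234 → 224.23 g/mol.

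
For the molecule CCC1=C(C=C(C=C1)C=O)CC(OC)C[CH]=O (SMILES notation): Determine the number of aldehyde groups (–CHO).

2

The aldehyde motif appears at heavy-atom positions 9, 16 in the SMILES.
Other groups present: 1 ether.
Aldehyde count: 2.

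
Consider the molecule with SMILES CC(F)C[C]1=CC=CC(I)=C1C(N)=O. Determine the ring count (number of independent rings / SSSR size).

In SMILES, each pair of matching ring-closure digits denotes one ring-closing bond; the number of such bonds equals the number of independent rings.
Ring-closure bonds here: 1.

1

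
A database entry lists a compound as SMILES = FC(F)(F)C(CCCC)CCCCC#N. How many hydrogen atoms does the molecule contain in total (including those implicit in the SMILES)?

Walk through each heavy atom and fill implicit hydrogens from standard valence (C 4, N 3, O 2, S 2, halogen 1):
  atom 1: F (halogen, monovalent) → 0 H
  atom 2: C, bond orders sum to 4 (valence 4) → 0 H
  atom 3: F (halogen, monovalent) → 0 H
  atom 4: F (halogen, monovalent) → 0 H
  atom 5: C, bond orders sum to 3 (valence 4) → 1 H
  atom 6: C, bond orders sum to 2 (valence 4) → 2 H
  atom 7: C, bond orders sum to 2 (valence 4) → 2 H
  atom 8: C, bond orders sum to 2 (valence 4) → 2 H
  atom 9: C, bond orders sum to 1 (valence 4) → 3 H
  atom 10: C, bond orders sum to 2 (valence 4) → 2 H
  atom 11: C, bond orders sum to 2 (valence 4) → 2 H
  atom 12: C, bond orders sum to 2 (valence 4) → 2 H
  atom 13: C, bond orders sum to 2 (valence 4) → 2 H
  atom 14: C, bond orders sum to 4 (valence 4) → 0 H
  atom 15: N, bond orders sum to 3 (valence 3) → 0 H
Total hydrogens: 18.

18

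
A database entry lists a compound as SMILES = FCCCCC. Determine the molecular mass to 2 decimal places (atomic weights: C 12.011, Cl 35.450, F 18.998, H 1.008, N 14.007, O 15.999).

First, the molecular formula is C5H11F (counting implicit H from valence).
  C: 5 × 12.011 = 60.055
  F: 1 × 18.998 = 18.998
  H: 11 × 1.008 = 11.088
Sum: 5×12.011 + 1×18.998 + 11×1.008 = 90.141 → 90.14 g/mol.

90.14 g/mol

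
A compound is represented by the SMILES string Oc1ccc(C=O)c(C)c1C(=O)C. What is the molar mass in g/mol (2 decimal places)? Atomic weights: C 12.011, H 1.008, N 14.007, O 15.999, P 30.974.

First, the molecular formula is C10H10O3 (counting implicit H from valence).
  C: 10 × 12.011 = 120.110
  H: 10 × 1.008 = 10.080
  O: 3 × 15.999 = 47.997
Sum: 10×12.011 + 10×1.008 + 3×15.999 = 178.187 → 178.19 g/mol.

178.19 g/mol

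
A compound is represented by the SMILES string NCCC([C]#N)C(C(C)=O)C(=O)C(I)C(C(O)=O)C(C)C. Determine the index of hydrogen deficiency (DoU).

Degree of unsaturation = (number of rings) + (number of π bonds).
Ring closures in the SMILES: 0.
π bonds: 3 double bonds (each 1 DoU), 1 triple bond (each 2 DoU) → 5 DoU from unsaturation.
Total DoU = 0 + 5 = 5.

5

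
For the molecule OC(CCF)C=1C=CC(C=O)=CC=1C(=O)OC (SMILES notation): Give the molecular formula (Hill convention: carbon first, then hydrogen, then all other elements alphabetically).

C12H13FO4

Walk through each heavy atom and fill implicit hydrogens from standard valence (C 4, N 3, O 2, S 2, halogen 1):
  atom 1: O, bond orders sum to 1 (valence 2) → 1 H
  atom 2: C, bond orders sum to 3 (valence 4) → 1 H
  atom 3: C, bond orders sum to 2 (valence 4) → 2 H
  atom 4: C, bond orders sum to 2 (valence 4) → 2 H
  atom 5: F (halogen, monovalent) → 0 H
  atom 6: C, bond orders sum to 4 (valence 4) → 0 H
  atom 7: C, bond orders sum to 3 (valence 4) → 1 H
  atom 8: C, bond orders sum to 3 (valence 4) → 1 H
  atom 9: C, bond orders sum to 4 (valence 4) → 0 H
  atom 10: C, bond orders sum to 3 (valence 4) → 1 H
  atom 11: O, bond orders sum to 2 (valence 2) → 0 H
  atom 12: C, bond orders sum to 3 (valence 4) → 1 H
  atom 13: C, bond orders sum to 4 (valence 4) → 0 H
  atom 14: C, bond orders sum to 4 (valence 4) → 0 H
  atom 15: O, bond orders sum to 2 (valence 2) → 0 H
  atom 16: O, bond orders sum to 2 (valence 2) → 0 H
  atom 17: C, bond orders sum to 1 (valence 4) → 3 H
Totals → C:12, H:13, F:1, O:4.
In Hill order: C12H13FO4.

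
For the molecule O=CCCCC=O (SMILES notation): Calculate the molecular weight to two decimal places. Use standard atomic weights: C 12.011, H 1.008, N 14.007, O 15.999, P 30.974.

First, the molecular formula is C5H8O2 (counting implicit H from valence).
  C: 5 × 12.011 = 60.055
  H: 8 × 1.008 = 8.064
  O: 2 × 15.999 = 31.998
Sum: 5×12.011 + 8×1.008 + 2×15.999 = 100.117 → 100.12 g/mol.

100.12 g/mol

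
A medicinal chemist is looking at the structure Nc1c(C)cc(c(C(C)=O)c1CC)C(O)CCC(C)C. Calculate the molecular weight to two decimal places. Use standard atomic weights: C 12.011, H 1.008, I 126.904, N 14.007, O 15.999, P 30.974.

277.41 g/mol

First, the molecular formula is C17H27NO2 (counting implicit H from valence).
  C: 17 × 12.011 = 204.187
  H: 27 × 1.008 = 27.216
  N: 1 × 14.007 = 14.007
  O: 2 × 15.999 = 31.998
Sum: 17×12.011 + 27×1.008 + 1×14.007 + 2×15.999 = 277.408 → 277.41 g/mol.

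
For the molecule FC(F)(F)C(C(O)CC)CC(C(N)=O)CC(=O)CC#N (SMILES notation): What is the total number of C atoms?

Count every carbon token in the SMILES (each C, including those in ring-closure positions and inside branches).
Carbon count: 12.

12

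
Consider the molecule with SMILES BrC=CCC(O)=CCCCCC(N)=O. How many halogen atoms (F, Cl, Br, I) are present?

1

Halogen atoms appear at heavy-atom position 1 (1×Br).
Other groups present: 2 alkene, 1 amide, 1 hydroxyl.
Halogen count: 1.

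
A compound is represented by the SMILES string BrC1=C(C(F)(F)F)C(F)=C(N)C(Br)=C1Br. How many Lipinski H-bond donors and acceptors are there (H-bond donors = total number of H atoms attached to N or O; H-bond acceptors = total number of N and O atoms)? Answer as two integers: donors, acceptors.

Donors: find every N or O and count the H atoms it carries.
  atom 11 (N): bond orders sum to 1 → 2 H
Lipinski HBD = 2.
Acceptors: N atoms = 1, O atoms = 0 → HBA = 1.

2, 1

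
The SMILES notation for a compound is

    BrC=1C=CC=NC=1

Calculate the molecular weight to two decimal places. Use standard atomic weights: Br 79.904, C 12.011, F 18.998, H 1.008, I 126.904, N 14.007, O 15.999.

First, the molecular formula is C5H4BrN (counting implicit H from valence).
  Br: 1 × 79.904 = 79.904
  C: 5 × 12.011 = 60.055
  H: 4 × 1.008 = 4.032
  N: 1 × 14.007 = 14.007
Sum: 1×79.904 + 5×12.011 + 4×1.008 + 1×14.007 = 157.998 → 158.00 g/mol.

158.00 g/mol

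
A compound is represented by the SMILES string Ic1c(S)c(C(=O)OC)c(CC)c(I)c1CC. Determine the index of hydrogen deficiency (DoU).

5

Molecular formula: C12H14I2O2S.
DoU = (2C + 2 + N − H − X) / 2, where X is the halogen count and O/S are ignored.
    = (2·12 + 2 + 0 − 14 − 2) / 2 = 10 / 2 = 5.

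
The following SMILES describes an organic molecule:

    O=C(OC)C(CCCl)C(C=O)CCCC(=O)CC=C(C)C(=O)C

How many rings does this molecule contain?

In SMILES, each pair of matching ring-closure digits denotes one ring-closing bond; the number of such bonds equals the number of independent rings.
Ring-closure bonds here: 0.

0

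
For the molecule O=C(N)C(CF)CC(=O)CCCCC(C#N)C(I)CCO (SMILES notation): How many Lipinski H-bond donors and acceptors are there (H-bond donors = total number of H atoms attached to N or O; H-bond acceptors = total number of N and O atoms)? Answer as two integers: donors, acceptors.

Donors: find every N or O and count the H atoms it carries.
  atom 1 (O): bond orders sum to 2 → 0 H
  atom 3 (N): bond orders sum to 1 → 2 H
  atom 9 (O): bond orders sum to 2 → 0 H
  atom 16 (N): bond orders sum to 3 → 0 H
  atom 21 (O): bond orders sum to 1 → 1 H
Lipinski HBD = 3.
Acceptors: N atoms = 2, O atoms = 3 → HBA = 5.

3, 5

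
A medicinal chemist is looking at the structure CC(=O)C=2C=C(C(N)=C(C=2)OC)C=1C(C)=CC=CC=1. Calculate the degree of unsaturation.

9

Molecular formula: C16H17NO2.
DoU = (2C + 2 + N − H − X) / 2, where X is the halogen count and O/S are ignored.
    = (2·16 + 2 + 1 − 17 − 0) / 2 = 18 / 2 = 9.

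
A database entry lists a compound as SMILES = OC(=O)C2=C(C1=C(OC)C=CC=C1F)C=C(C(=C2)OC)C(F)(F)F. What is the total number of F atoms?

4

Scan the SMILES for F atoms (remember two-letter symbols like Cl and Br are single atoms).
Fluorine count: 4.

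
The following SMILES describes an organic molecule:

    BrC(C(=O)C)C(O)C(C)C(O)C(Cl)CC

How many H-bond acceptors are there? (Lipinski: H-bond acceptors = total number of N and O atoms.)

3

N atoms: 0; O atoms: 3.
Lipinski HBA = 0 + 3 = 3.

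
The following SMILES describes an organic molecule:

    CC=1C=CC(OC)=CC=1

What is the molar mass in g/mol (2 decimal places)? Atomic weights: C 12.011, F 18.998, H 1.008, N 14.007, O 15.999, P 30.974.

First, the molecular formula is C8H10O (counting implicit H from valence).
  C: 8 × 12.011 = 96.088
  H: 10 × 1.008 = 10.080
  O: 1 × 15.999 = 15.999
Sum: 8×12.011 + 10×1.008 + 1×15.999 = 122.167 → 122.17 g/mol.

122.17 g/mol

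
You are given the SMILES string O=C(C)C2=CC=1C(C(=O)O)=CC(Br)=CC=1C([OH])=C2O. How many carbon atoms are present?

13

Count every carbon token in the SMILES (each C, including those in ring-closure positions and inside branches).
Carbon count: 13.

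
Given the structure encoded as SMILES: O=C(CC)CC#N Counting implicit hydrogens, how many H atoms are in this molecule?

Walk through each heavy atom and fill implicit hydrogens from standard valence (C 4, N 3, O 2, S 2, halogen 1):
  atom 1: O, bond orders sum to 2 (valence 2) → 0 H
  atom 2: C, bond orders sum to 4 (valence 4) → 0 H
  atom 3: C, bond orders sum to 2 (valence 4) → 2 H
  atom 4: C, bond orders sum to 1 (valence 4) → 3 H
  atom 5: C, bond orders sum to 2 (valence 4) → 2 H
  atom 6: C, bond orders sum to 4 (valence 4) → 0 H
  atom 7: N, bond orders sum to 3 (valence 3) → 0 H
Total hydrogens: 7.

7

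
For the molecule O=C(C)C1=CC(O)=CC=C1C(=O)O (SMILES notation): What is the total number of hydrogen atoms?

Walk through each heavy atom and fill implicit hydrogens from standard valence (C 4, N 3, O 2, S 2, halogen 1):
  atom 1: O, bond orders sum to 2 (valence 2) → 0 H
  atom 2: C, bond orders sum to 4 (valence 4) → 0 H
  atom 3: C, bond orders sum to 1 (valence 4) → 3 H
  atom 4: C, bond orders sum to 4 (valence 4) → 0 H
  atom 5: C, bond orders sum to 3 (valence 4) → 1 H
  atom 6: C, bond orders sum to 4 (valence 4) → 0 H
  atom 7: O, bond orders sum to 1 (valence 2) → 1 H
  atom 8: C, bond orders sum to 3 (valence 4) → 1 H
  atom 9: C, bond orders sum to 3 (valence 4) → 1 H
  atom 10: C, bond orders sum to 4 (valence 4) → 0 H
  atom 11: C, bond orders sum to 4 (valence 4) → 0 H
  atom 12: O, bond orders sum to 2 (valence 2) → 0 H
  atom 13: O, bond orders sum to 1 (valence 2) → 1 H
Total hydrogens: 8.

8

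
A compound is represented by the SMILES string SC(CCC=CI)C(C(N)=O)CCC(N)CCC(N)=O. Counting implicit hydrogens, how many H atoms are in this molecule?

24

Walk through each heavy atom and fill implicit hydrogens from standard valence (C 4, N 3, O 2, S 2, halogen 1):
  atom 1: S, bond orders sum to 1 (valence 2) → 1 H
  atom 2: C, bond orders sum to 3 (valence 4) → 1 H
  atom 3: C, bond orders sum to 2 (valence 4) → 2 H
  atom 4: C, bond orders sum to 2 (valence 4) → 2 H
  atom 5: C, bond orders sum to 3 (valence 4) → 1 H
  atom 6: C, bond orders sum to 3 (valence 4) → 1 H
  atom 7: I (halogen, monovalent) → 0 H
  atom 8: C, bond orders sum to 3 (valence 4) → 1 H
  atom 9: C, bond orders sum to 4 (valence 4) → 0 H
  atom 10: N, bond orders sum to 1 (valence 3) → 2 H
  atom 11: O, bond orders sum to 2 (valence 2) → 0 H
  atom 12: C, bond orders sum to 2 (valence 4) → 2 H
  atom 13: C, bond orders sum to 2 (valence 4) → 2 H
  atom 14: C, bond orders sum to 3 (valence 4) → 1 H
  atom 15: N, bond orders sum to 1 (valence 3) → 2 H
  atom 16: C, bond orders sum to 2 (valence 4) → 2 H
  atom 17: C, bond orders sum to 2 (valence 4) → 2 H
  atom 18: C, bond orders sum to 4 (valence 4) → 0 H
  atom 19: N, bond orders sum to 1 (valence 3) → 2 H
  atom 20: O, bond orders sum to 2 (valence 2) → 0 H
Total hydrogens: 24.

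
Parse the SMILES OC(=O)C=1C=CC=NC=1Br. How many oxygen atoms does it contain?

2

Scan the SMILES for O atoms (remember two-letter symbols like Cl and Br are single atoms).
Oxygen count: 2.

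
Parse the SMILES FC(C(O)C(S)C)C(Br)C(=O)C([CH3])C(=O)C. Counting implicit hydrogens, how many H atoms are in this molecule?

Walk through each heavy atom and fill implicit hydrogens from standard valence (C 4, N 3, O 2, S 2, halogen 1):
  atom 1: F (halogen, monovalent) → 0 H
  atom 2: C, bond orders sum to 3 (valence 4) → 1 H
  atom 3: C, bond orders sum to 3 (valence 4) → 1 H
  atom 4: O, bond orders sum to 1 (valence 2) → 1 H
  atom 5: C, bond orders sum to 3 (valence 4) → 1 H
  atom 6: S, bond orders sum to 1 (valence 2) → 1 H
  atom 7: C, bond orders sum to 1 (valence 4) → 3 H
  atom 8: C, bond orders sum to 3 (valence 4) → 1 H
  atom 9: Br (halogen, monovalent) → 0 H
  atom 10: C, bond orders sum to 4 (valence 4) → 0 H
  atom 11: O, bond orders sum to 2 (valence 2) → 0 H
  atom 12: C, bond orders sum to 3 (valence 4) → 1 H
  atom 13: C with explicit H count 3
  atom 14: C, bond orders sum to 4 (valence 4) → 0 H
  atom 15: O, bond orders sum to 2 (valence 2) → 0 H
  atom 16: C, bond orders sum to 1 (valence 4) → 3 H
Total hydrogens: 16.

16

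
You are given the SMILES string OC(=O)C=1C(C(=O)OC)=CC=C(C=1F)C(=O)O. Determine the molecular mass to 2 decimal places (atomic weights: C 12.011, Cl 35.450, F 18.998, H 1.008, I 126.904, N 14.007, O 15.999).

First, the molecular formula is C10H7FO6 (counting implicit H from valence).
  C: 10 × 12.011 = 120.110
  F: 1 × 18.998 = 18.998
  H: 7 × 1.008 = 7.056
  O: 6 × 15.999 = 95.994
Sum: 10×12.011 + 1×18.998 + 7×1.008 + 6×15.999 = 242.158 → 242.16 g/mol.

242.16 g/mol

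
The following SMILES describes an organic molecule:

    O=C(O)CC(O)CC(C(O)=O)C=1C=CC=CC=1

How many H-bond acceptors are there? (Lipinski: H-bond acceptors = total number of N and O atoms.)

5

N atoms: 0; O atoms: 5.
Lipinski HBA = 0 + 5 = 5.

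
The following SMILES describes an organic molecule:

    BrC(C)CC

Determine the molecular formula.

Walk through each heavy atom and fill implicit hydrogens from standard valence (C 4, N 3, O 2, S 2, halogen 1):
  atom 1: Br (halogen, monovalent) → 0 H
  atom 2: C, bond orders sum to 3 (valence 4) → 1 H
  atom 3: C, bond orders sum to 1 (valence 4) → 3 H
  atom 4: C, bond orders sum to 2 (valence 4) → 2 H
  atom 5: C, bond orders sum to 1 (valence 4) → 3 H
Totals → C:4, H:9, Br:1.
In Hill order: C4H9Br.

C4H9Br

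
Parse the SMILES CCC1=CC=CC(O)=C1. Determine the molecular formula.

Walk through each heavy atom and fill implicit hydrogens from standard valence (C 4, N 3, O 2, S 2, halogen 1):
  atom 1: C, bond orders sum to 1 (valence 4) → 3 H
  atom 2: C, bond orders sum to 2 (valence 4) → 2 H
  atom 3: C, bond orders sum to 4 (valence 4) → 0 H
  atom 4: C, bond orders sum to 3 (valence 4) → 1 H
  atom 5: C, bond orders sum to 3 (valence 4) → 1 H
  atom 6: C, bond orders sum to 3 (valence 4) → 1 H
  atom 7: C, bond orders sum to 4 (valence 4) → 0 H
  atom 8: O, bond orders sum to 1 (valence 2) → 1 H
  atom 9: C, bond orders sum to 3 (valence 4) → 1 H
Totals → C:8, H:10, O:1.
In Hill order: C8H10O.

C8H10O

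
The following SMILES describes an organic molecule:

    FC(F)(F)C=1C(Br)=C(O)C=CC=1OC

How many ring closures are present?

In SMILES, each pair of matching ring-closure digits denotes one ring-closing bond; the number of such bonds equals the number of independent rings.
Ring-closure bonds here: 1.

1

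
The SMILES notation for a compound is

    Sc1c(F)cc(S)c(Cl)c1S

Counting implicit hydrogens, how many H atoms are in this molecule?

Walk through each heavy atom and fill implicit hydrogens from standard valence (C 4, N 3, O 2, S 2, halogen 1); for lowercase aromatic atoms, an aromatic c carries 1 H when it has two neighbours and 0 H with three, and aromatic n carries 0 H:
  atom 1: S, bond orders sum to 1 (valence 2) → 1 H
  atom 2: aromatic c, 3 neighbours → 0 H
  atom 3: aromatic c, 3 neighbours → 0 H
  atom 4: F (halogen, monovalent) → 0 H
  atom 5: aromatic c, 2 neighbours → 1 H
  atom 6: aromatic c, 3 neighbours → 0 H
  atom 7: S, bond orders sum to 1 (valence 2) → 1 H
  atom 8: aromatic c, 3 neighbours → 0 H
  atom 9: Cl (halogen, monovalent) → 0 H
  atom 10: aromatic c, 3 neighbours → 0 H
  atom 11: S, bond orders sum to 1 (valence 2) → 1 H
Total hydrogens: 4.

4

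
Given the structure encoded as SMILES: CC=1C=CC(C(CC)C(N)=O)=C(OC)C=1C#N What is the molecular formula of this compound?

C13H16N2O2

Walk through each heavy atom and fill implicit hydrogens from standard valence (C 4, N 3, O 2, S 2, halogen 1):
  atom 1: C, bond orders sum to 1 (valence 4) → 3 H
  atom 2: C, bond orders sum to 4 (valence 4) → 0 H
  atom 3: C, bond orders sum to 3 (valence 4) → 1 H
  atom 4: C, bond orders sum to 3 (valence 4) → 1 H
  atom 5: C, bond orders sum to 4 (valence 4) → 0 H
  atom 6: C, bond orders sum to 3 (valence 4) → 1 H
  atom 7: C, bond orders sum to 2 (valence 4) → 2 H
  atom 8: C, bond orders sum to 1 (valence 4) → 3 H
  atom 9: C, bond orders sum to 4 (valence 4) → 0 H
  atom 10: N, bond orders sum to 1 (valence 3) → 2 H
  atom 11: O, bond orders sum to 2 (valence 2) → 0 H
  atom 12: C, bond orders sum to 4 (valence 4) → 0 H
  atom 13: O, bond orders sum to 2 (valence 2) → 0 H
  atom 14: C, bond orders sum to 1 (valence 4) → 3 H
  atom 15: C, bond orders sum to 4 (valence 4) → 0 H
  atom 16: C, bond orders sum to 4 (valence 4) → 0 H
  atom 17: N, bond orders sum to 3 (valence 3) → 0 H
Totals → C:13, H:16, N:2, O:2.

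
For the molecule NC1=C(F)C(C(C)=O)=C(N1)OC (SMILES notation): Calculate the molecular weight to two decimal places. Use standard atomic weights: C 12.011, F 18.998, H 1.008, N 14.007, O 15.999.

172.16 g/mol

First, the molecular formula is C7H9FN2O2 (counting implicit H from valence).
  C: 7 × 12.011 = 84.077
  F: 1 × 18.998 = 18.998
  H: 9 × 1.008 = 9.072
  N: 2 × 14.007 = 28.014
  O: 2 × 15.999 = 31.998
Sum: 7×12.011 + 1×18.998 + 9×1.008 + 2×14.007 + 2×15.999 = 172.159 → 172.16 g/mol.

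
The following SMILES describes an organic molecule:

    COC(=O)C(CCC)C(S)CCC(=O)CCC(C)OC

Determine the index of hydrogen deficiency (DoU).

Molecular formula: C15H28O4S.
DoU = (2C + 2 + N − H − X) / 2, where X is the halogen count and O/S are ignored.
    = (2·15 + 2 + 0 − 28 − 0) / 2 = 4 / 2 = 2.

2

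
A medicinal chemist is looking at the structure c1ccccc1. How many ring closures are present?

In SMILES, each pair of matching ring-closure digits denotes one ring-closing bond; the number of such bonds equals the number of independent rings.
Ring-closure bonds here: 1.

1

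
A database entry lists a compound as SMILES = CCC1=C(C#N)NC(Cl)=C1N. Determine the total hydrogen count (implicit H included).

Walk through each heavy atom and fill implicit hydrogens from standard valence (C 4, N 3, O 2, S 2, halogen 1):
  atom 1: C, bond orders sum to 1 (valence 4) → 3 H
  atom 2: C, bond orders sum to 2 (valence 4) → 2 H
  atom 3: C, bond orders sum to 4 (valence 4) → 0 H
  atom 4: C, bond orders sum to 4 (valence 4) → 0 H
  atom 5: C, bond orders sum to 4 (valence 4) → 0 H
  atom 6: N, bond orders sum to 3 (valence 3) → 0 H
  atom 7: N, bond orders sum to 2 (valence 3) → 1 H
  atom 8: C, bond orders sum to 4 (valence 4) → 0 H
  atom 9: Cl (halogen, monovalent) → 0 H
  atom 10: C, bond orders sum to 4 (valence 4) → 0 H
  atom 11: N, bond orders sum to 1 (valence 3) → 2 H
Total hydrogens: 8.

8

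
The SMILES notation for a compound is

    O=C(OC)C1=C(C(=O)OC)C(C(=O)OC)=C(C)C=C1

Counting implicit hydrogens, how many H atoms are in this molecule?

Walk through each heavy atom and fill implicit hydrogens from standard valence (C 4, N 3, O 2, S 2, halogen 1):
  atom 1: O, bond orders sum to 2 (valence 2) → 0 H
  atom 2: C, bond orders sum to 4 (valence 4) → 0 H
  atom 3: O, bond orders sum to 2 (valence 2) → 0 H
  atom 4: C, bond orders sum to 1 (valence 4) → 3 H
  atom 5: C, bond orders sum to 4 (valence 4) → 0 H
  atom 6: C, bond orders sum to 4 (valence 4) → 0 H
  atom 7: C, bond orders sum to 4 (valence 4) → 0 H
  atom 8: O, bond orders sum to 2 (valence 2) → 0 H
  atom 9: O, bond orders sum to 2 (valence 2) → 0 H
  atom 10: C, bond orders sum to 1 (valence 4) → 3 H
  atom 11: C, bond orders sum to 4 (valence 4) → 0 H
  atom 12: C, bond orders sum to 4 (valence 4) → 0 H
  atom 13: O, bond orders sum to 2 (valence 2) → 0 H
  atom 14: O, bond orders sum to 2 (valence 2) → 0 H
  atom 15: C, bond orders sum to 1 (valence 4) → 3 H
  atom 16: C, bond orders sum to 4 (valence 4) → 0 H
  atom 17: C, bond orders sum to 1 (valence 4) → 3 H
  atom 18: C, bond orders sum to 3 (valence 4) → 1 H
  atom 19: C, bond orders sum to 3 (valence 4) → 1 H
Total hydrogens: 14.

14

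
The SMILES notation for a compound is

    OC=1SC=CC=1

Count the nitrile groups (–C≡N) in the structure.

0

Scan the SMILES for the nitrile motif — none present.
Groups that are present: 1 hydroxyl.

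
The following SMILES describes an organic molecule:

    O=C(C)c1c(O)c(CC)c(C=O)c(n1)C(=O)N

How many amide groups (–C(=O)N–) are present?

1

The amide motif appears at heavy-atom position 15 in the SMILES.
Other groups present: 1 aldehyde, 1 hydroxyl, 1 ketone.
Amide count: 1.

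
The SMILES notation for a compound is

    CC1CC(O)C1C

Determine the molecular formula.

Walk through each heavy atom and fill implicit hydrogens from standard valence (C 4, N 3, O 2, S 2, halogen 1):
  atom 1: C, bond orders sum to 1 (valence 4) → 3 H
  atom 2: C, bond orders sum to 3 (valence 4) → 1 H
  atom 3: C, bond orders sum to 2 (valence 4) → 2 H
  atom 4: C, bond orders sum to 3 (valence 4) → 1 H
  atom 5: O, bond orders sum to 1 (valence 2) → 1 H
  atom 6: C, bond orders sum to 3 (valence 4) → 1 H
  atom 7: C, bond orders sum to 1 (valence 4) → 3 H
Totals → C:6, H:12, O:1.
In Hill order: C6H12O.

C6H12O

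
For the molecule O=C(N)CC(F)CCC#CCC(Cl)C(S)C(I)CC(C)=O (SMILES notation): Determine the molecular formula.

C14H20ClFINO2S

Walk through each heavy atom and fill implicit hydrogens from standard valence (C 4, N 3, O 2, S 2, halogen 1):
  atom 1: O, bond orders sum to 2 (valence 2) → 0 H
  atom 2: C, bond orders sum to 4 (valence 4) → 0 H
  atom 3: N, bond orders sum to 1 (valence 3) → 2 H
  atom 4: C, bond orders sum to 2 (valence 4) → 2 H
  atom 5: C, bond orders sum to 3 (valence 4) → 1 H
  atom 6: F (halogen, monovalent) → 0 H
  atom 7: C, bond orders sum to 2 (valence 4) → 2 H
  atom 8: C, bond orders sum to 2 (valence 4) → 2 H
  atom 9: C, bond orders sum to 4 (valence 4) → 0 H
  atom 10: C, bond orders sum to 4 (valence 4) → 0 H
  atom 11: C, bond orders sum to 2 (valence 4) → 2 H
  atom 12: C, bond orders sum to 3 (valence 4) → 1 H
  atom 13: Cl (halogen, monovalent) → 0 H
  atom 14: C, bond orders sum to 3 (valence 4) → 1 H
  atom 15: S, bond orders sum to 1 (valence 2) → 1 H
  atom 16: C, bond orders sum to 3 (valence 4) → 1 H
  atom 17: I (halogen, monovalent) → 0 H
  atom 18: C, bond orders sum to 2 (valence 4) → 2 H
  atom 19: C, bond orders sum to 4 (valence 4) → 0 H
  atom 20: C, bond orders sum to 1 (valence 4) → 3 H
  atom 21: O, bond orders sum to 2 (valence 2) → 0 H
Totals → C:14, H:20, Cl:1, F:1, I:1, N:1, O:2, S:1.
In Hill order: C14H20ClFINO2S.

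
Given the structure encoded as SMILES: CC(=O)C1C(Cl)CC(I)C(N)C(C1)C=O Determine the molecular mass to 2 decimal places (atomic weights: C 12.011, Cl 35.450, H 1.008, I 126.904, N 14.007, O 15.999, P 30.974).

343.59 g/mol

First, the molecular formula is C10H15ClINO2 (counting implicit H from valence).
  C: 10 × 12.011 = 120.110
  Cl: 1 × 35.450 = 35.450
  H: 15 × 1.008 = 15.120
  I: 1 × 126.904 = 126.904
  N: 1 × 14.007 = 14.007
  O: 2 × 15.999 = 31.998
Sum: 10×12.011 + 1×35.450 + 15×1.008 + 1×126.904 + 1×14.007 + 2×15.999 = 343.589 → 343.59 g/mol.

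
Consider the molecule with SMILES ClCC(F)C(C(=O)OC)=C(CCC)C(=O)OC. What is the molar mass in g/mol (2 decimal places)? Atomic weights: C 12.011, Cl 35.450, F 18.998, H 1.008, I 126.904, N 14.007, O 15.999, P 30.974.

266.69 g/mol

First, the molecular formula is C11H16ClFO4 (counting implicit H from valence).
  C: 11 × 12.011 = 132.121
  Cl: 1 × 35.450 = 35.450
  F: 1 × 18.998 = 18.998
  H: 16 × 1.008 = 16.128
  O: 4 × 15.999 = 63.996
Sum: 11×12.011 + 1×35.450 + 1×18.998 + 16×1.008 + 4×15.999 = 266.693 → 266.69 g/mol.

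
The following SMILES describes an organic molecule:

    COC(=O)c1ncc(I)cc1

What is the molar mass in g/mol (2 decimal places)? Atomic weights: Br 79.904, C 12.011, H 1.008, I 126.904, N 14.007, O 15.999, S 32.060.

263.03 g/mol

First, the molecular formula is C7H6INO2 (counting implicit H from valence).
  C: 7 × 12.011 = 84.077
  H: 6 × 1.008 = 6.048
  I: 1 × 126.904 = 126.904
  N: 1 × 14.007 = 14.007
  O: 2 × 15.999 = 31.998
Sum: 7×12.011 + 6×1.008 + 1×126.904 + 1×14.007 + 2×15.999 = 263.034 → 263.03 g/mol.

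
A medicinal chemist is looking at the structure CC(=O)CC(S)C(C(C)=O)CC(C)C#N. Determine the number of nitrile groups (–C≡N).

1

The nitrile motif appears at heavy-atom position 14 in the SMILES.
Other groups present: 2 ketone, 1 thiol.
Nitrile count: 1.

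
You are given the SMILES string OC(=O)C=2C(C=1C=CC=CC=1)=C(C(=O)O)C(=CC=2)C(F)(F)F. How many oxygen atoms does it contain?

4

Scan the SMILES for O atoms (remember two-letter symbols like Cl and Br are single atoms).
Oxygen count: 4.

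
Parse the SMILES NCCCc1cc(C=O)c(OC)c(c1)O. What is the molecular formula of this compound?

Walk through each heavy atom and fill implicit hydrogens from standard valence (C 4, N 3, O 2, S 2, halogen 1); for lowercase aromatic atoms, an aromatic c carries 1 H when it has two neighbours and 0 H with three, and aromatic n carries 0 H:
  atom 1: N, bond orders sum to 1 (valence 3) → 2 H
  atom 2: C, bond orders sum to 2 (valence 4) → 2 H
  atom 3: C, bond orders sum to 2 (valence 4) → 2 H
  atom 4: C, bond orders sum to 2 (valence 4) → 2 H
  atom 5: aromatic c, 3 neighbours → 0 H
  atom 6: aromatic c, 2 neighbours → 1 H
  atom 7: aromatic c, 3 neighbours → 0 H
  atom 8: C, bond orders sum to 3 (valence 4) → 1 H
  atom 9: O, bond orders sum to 2 (valence 2) → 0 H
  atom 10: aromatic c, 3 neighbours → 0 H
  atom 11: O, bond orders sum to 2 (valence 2) → 0 H
  atom 12: C, bond orders sum to 1 (valence 4) → 3 H
  atom 13: aromatic c, 3 neighbours → 0 H
  atom 14: aromatic c, 2 neighbours → 1 H
  atom 15: O, bond orders sum to 1 (valence 2) → 1 H
Totals → C:11, H:15, N:1, O:3.
In Hill order: C11H15NO3.

C11H15NO3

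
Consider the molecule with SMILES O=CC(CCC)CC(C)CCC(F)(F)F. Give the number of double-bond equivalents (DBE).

1

Molecular formula: C11H19F3O.
DoU = (2C + 2 + N − H − X) / 2, where X is the halogen count and O/S are ignored.
    = (2·11 + 2 + 0 − 19 − 3) / 2 = 2 / 2 = 1.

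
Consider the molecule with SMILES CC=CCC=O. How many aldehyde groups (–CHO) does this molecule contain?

1

The aldehyde motif appears at heavy-atom position 5 in the SMILES.
Other groups present: 1 alkene.
Aldehyde count: 1.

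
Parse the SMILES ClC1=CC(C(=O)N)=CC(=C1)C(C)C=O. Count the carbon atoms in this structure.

Count every carbon token in the SMILES (each C, including those in ring-closure positions and inside branches).
Carbon count: 10.

10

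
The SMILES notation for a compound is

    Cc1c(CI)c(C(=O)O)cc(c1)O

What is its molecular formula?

C9H9IO3

Walk through each heavy atom and fill implicit hydrogens from standard valence (C 4, N 3, O 2, S 2, halogen 1); for lowercase aromatic atoms, an aromatic c carries 1 H when it has two neighbours and 0 H with three, and aromatic n carries 0 H:
  atom 1: C, bond orders sum to 1 (valence 4) → 3 H
  atom 2: aromatic c, 3 neighbours → 0 H
  atom 3: aromatic c, 3 neighbours → 0 H
  atom 4: C, bond orders sum to 2 (valence 4) → 2 H
  atom 5: I (halogen, monovalent) → 0 H
  atom 6: aromatic c, 3 neighbours → 0 H
  atom 7: C, bond orders sum to 4 (valence 4) → 0 H
  atom 8: O, bond orders sum to 2 (valence 2) → 0 H
  atom 9: O, bond orders sum to 1 (valence 2) → 1 H
  atom 10: aromatic c, 2 neighbours → 1 H
  atom 11: aromatic c, 3 neighbours → 0 H
  atom 12: aromatic c, 2 neighbours → 1 H
  atom 13: O, bond orders sum to 1 (valence 2) → 1 H
Totals → C:9, H:9, I:1, O:3.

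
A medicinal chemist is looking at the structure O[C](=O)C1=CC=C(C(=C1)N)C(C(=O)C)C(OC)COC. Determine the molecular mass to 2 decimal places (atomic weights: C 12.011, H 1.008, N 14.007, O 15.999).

First, the molecular formula is C14H19NO5 (counting implicit H from valence).
  C: 14 × 12.011 = 168.154
  H: 19 × 1.008 = 19.152
  N: 1 × 14.007 = 14.007
  O: 5 × 15.999 = 79.995
Sum: 14×12.011 + 19×1.008 + 1×14.007 + 5×15.999 = 281.308 → 281.31 g/mol.

281.31 g/mol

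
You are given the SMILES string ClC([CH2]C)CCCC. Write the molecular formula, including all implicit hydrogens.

Walk through each heavy atom and fill implicit hydrogens from standard valence (C 4, N 3, O 2, S 2, halogen 1):
  atom 1: Cl (halogen, monovalent) → 0 H
  atom 2: C, bond orders sum to 3 (valence 4) → 1 H
  atom 3: C with explicit H count 2
  atom 4: C, bond orders sum to 1 (valence 4) → 3 H
  atom 5: C, bond orders sum to 2 (valence 4) → 2 H
  atom 6: C, bond orders sum to 2 (valence 4) → 2 H
  atom 7: C, bond orders sum to 2 (valence 4) → 2 H
  atom 8: C, bond orders sum to 1 (valence 4) → 3 H
Totals → C:7, H:15, Cl:1.
In Hill order: C7H15Cl.

C7H15Cl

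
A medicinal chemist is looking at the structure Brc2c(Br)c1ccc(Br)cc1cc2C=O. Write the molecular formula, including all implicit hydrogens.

C11H5Br3O

Walk through each heavy atom and fill implicit hydrogens from standard valence (C 4, N 3, O 2, S 2, halogen 1); for lowercase aromatic atoms, an aromatic c carries 1 H when it has two neighbours and 0 H with three, and aromatic n carries 0 H:
  atom 1: Br (halogen, monovalent) → 0 H
  atom 2: aromatic c, 3 neighbours → 0 H
  atom 3: aromatic c, 3 neighbours → 0 H
  atom 4: Br (halogen, monovalent) → 0 H
  atom 5: aromatic c, 3 neighbours → 0 H
  atom 6: aromatic c, 2 neighbours → 1 H
  atom 7: aromatic c, 2 neighbours → 1 H
  atom 8: aromatic c, 3 neighbours → 0 H
  atom 9: Br (halogen, monovalent) → 0 H
  atom 10: aromatic c, 2 neighbours → 1 H
  atom 11: aromatic c, 3 neighbours → 0 H
  atom 12: aromatic c, 2 neighbours → 1 H
  atom 13: aromatic c, 3 neighbours → 0 H
  atom 14: C, bond orders sum to 3 (valence 4) → 1 H
  atom 15: O, bond orders sum to 2 (valence 2) → 0 H
Totals → C:11, H:5, Br:3, O:1.
In Hill order: C11H5Br3O.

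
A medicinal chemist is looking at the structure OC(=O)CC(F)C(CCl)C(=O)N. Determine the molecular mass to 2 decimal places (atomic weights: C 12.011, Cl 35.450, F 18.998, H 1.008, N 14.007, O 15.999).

First, the molecular formula is C6H9ClFNO3 (counting implicit H from valence).
  C: 6 × 12.011 = 72.066
  Cl: 1 × 35.450 = 35.450
  F: 1 × 18.998 = 18.998
  H: 9 × 1.008 = 9.072
  N: 1 × 14.007 = 14.007
  O: 3 × 15.999 = 47.997
Sum: 6×12.011 + 1×35.450 + 1×18.998 + 9×1.008 + 1×14.007 + 3×15.999 = 197.590 → 197.59 g/mol.

197.59 g/mol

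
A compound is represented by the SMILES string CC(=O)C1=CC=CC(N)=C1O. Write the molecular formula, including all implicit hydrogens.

C8H9NO2

Walk through each heavy atom and fill implicit hydrogens from standard valence (C 4, N 3, O 2, S 2, halogen 1):
  atom 1: C, bond orders sum to 1 (valence 4) → 3 H
  atom 2: C, bond orders sum to 4 (valence 4) → 0 H
  atom 3: O, bond orders sum to 2 (valence 2) → 0 H
  atom 4: C, bond orders sum to 4 (valence 4) → 0 H
  atom 5: C, bond orders sum to 3 (valence 4) → 1 H
  atom 6: C, bond orders sum to 3 (valence 4) → 1 H
  atom 7: C, bond orders sum to 3 (valence 4) → 1 H
  atom 8: C, bond orders sum to 4 (valence 4) → 0 H
  atom 9: N, bond orders sum to 1 (valence 3) → 2 H
  atom 10: C, bond orders sum to 4 (valence 4) → 0 H
  atom 11: O, bond orders sum to 1 (valence 2) → 1 H
Totals → C:8, H:9, N:1, O:2.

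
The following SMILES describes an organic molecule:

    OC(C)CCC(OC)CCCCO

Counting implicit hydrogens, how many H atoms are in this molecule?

Walk through each heavy atom and fill implicit hydrogens from standard valence (C 4, N 3, O 2, S 2, halogen 1):
  atom 1: O, bond orders sum to 1 (valence 2) → 1 H
  atom 2: C, bond orders sum to 3 (valence 4) → 1 H
  atom 3: C, bond orders sum to 1 (valence 4) → 3 H
  atom 4: C, bond orders sum to 2 (valence 4) → 2 H
  atom 5: C, bond orders sum to 2 (valence 4) → 2 H
  atom 6: C, bond orders sum to 3 (valence 4) → 1 H
  atom 7: O, bond orders sum to 2 (valence 2) → 0 H
  atom 8: C, bond orders sum to 1 (valence 4) → 3 H
  atom 9: C, bond orders sum to 2 (valence 4) → 2 H
  atom 10: C, bond orders sum to 2 (valence 4) → 2 H
  atom 11: C, bond orders sum to 2 (valence 4) → 2 H
  atom 12: C, bond orders sum to 2 (valence 4) → 2 H
  atom 13: O, bond orders sum to 1 (valence 2) → 1 H
Total hydrogens: 22.

22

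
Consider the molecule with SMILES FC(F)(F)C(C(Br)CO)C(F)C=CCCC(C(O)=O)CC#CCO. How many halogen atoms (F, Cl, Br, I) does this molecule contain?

5

Halogen atoms appear at heavy-atom positions 1, 3, 4, 7, 11 (1×Br, 4×F).
Other groups present: 1 alkene, 1 alkyne, 1 carboxylic acid, 2 hydroxyl.
Halogen count: 5.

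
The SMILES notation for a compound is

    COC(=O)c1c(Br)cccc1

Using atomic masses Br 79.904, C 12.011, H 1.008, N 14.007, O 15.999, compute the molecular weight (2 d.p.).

215.05 g/mol

First, the molecular formula is C8H7BrO2 (counting implicit H from valence).
  Br: 1 × 79.904 = 79.904
  C: 8 × 12.011 = 96.088
  H: 7 × 1.008 = 7.056
  O: 2 × 15.999 = 31.998
Sum: 1×79.904 + 8×12.011 + 7×1.008 + 2×15.999 = 215.046 → 215.05 g/mol.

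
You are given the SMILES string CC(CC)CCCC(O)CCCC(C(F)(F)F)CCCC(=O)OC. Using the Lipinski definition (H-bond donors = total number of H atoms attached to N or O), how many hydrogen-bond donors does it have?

Donors: find every N or O and count the H atoms it carries.
  atom 9 (O): bond orders sum to 1 → 1 H
  atom 22 (O): bond orders sum to 2 → 0 H
  atom 23 (O): bond orders sum to 2 → 0 H
Lipinski HBD = 1.

1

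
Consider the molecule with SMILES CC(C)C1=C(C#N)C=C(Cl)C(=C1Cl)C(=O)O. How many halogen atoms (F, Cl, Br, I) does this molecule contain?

Halogen atoms appear at heavy-atom positions 10, 13 (2×Cl).
Other groups present: 1 carboxylic acid, 1 nitrile.
Halogen count: 2.

2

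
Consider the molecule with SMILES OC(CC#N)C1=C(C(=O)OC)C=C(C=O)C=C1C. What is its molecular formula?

Walk through each heavy atom and fill implicit hydrogens from standard valence (C 4, N 3, O 2, S 2, halogen 1):
  atom 1: O, bond orders sum to 1 (valence 2) → 1 H
  atom 2: C, bond orders sum to 3 (valence 4) → 1 H
  atom 3: C, bond orders sum to 2 (valence 4) → 2 H
  atom 4: C, bond orders sum to 4 (valence 4) → 0 H
  atom 5: N, bond orders sum to 3 (valence 3) → 0 H
  atom 6: C, bond orders sum to 4 (valence 4) → 0 H
  atom 7: C, bond orders sum to 4 (valence 4) → 0 H
  atom 8: C, bond orders sum to 4 (valence 4) → 0 H
  atom 9: O, bond orders sum to 2 (valence 2) → 0 H
  atom 10: O, bond orders sum to 2 (valence 2) → 0 H
  atom 11: C, bond orders sum to 1 (valence 4) → 3 H
  atom 12: C, bond orders sum to 3 (valence 4) → 1 H
  atom 13: C, bond orders sum to 4 (valence 4) → 0 H
  atom 14: C, bond orders sum to 3 (valence 4) → 1 H
  atom 15: O, bond orders sum to 2 (valence 2) → 0 H
  atom 16: C, bond orders sum to 3 (valence 4) → 1 H
  atom 17: C, bond orders sum to 4 (valence 4) → 0 H
  atom 18: C, bond orders sum to 1 (valence 4) → 3 H
Totals → C:13, H:13, N:1, O:4.

C13H13NO4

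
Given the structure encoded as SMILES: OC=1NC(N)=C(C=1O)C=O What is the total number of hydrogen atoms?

Walk through each heavy atom and fill implicit hydrogens from standard valence (C 4, N 3, O 2, S 2, halogen 1):
  atom 1: O, bond orders sum to 1 (valence 2) → 1 H
  atom 2: C, bond orders sum to 4 (valence 4) → 0 H
  atom 3: N, bond orders sum to 2 (valence 3) → 1 H
  atom 4: C, bond orders sum to 4 (valence 4) → 0 H
  atom 5: N, bond orders sum to 1 (valence 3) → 2 H
  atom 6: C, bond orders sum to 4 (valence 4) → 0 H
  atom 7: C, bond orders sum to 4 (valence 4) → 0 H
  atom 8: O, bond orders sum to 1 (valence 2) → 1 H
  atom 9: C, bond orders sum to 3 (valence 4) → 1 H
  atom 10: O, bond orders sum to 2 (valence 2) → 0 H
Total hydrogens: 6.

6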